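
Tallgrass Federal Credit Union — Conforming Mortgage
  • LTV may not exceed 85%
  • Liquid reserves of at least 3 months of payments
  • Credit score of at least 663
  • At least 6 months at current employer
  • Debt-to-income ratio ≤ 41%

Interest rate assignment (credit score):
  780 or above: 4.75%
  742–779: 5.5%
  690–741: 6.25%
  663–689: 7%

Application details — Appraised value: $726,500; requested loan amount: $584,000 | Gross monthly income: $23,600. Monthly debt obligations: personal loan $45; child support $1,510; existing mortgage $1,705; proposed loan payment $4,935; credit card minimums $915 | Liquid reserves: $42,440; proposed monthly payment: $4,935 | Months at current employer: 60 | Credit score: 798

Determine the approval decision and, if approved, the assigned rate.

Approved at 4.75%

Credit score 798 ≥ 663 (meets minimum)
LTV = 584,000/726,500 = 80.4% ≤ 85%
Employment 60 ≥ 6 months
Liquid reserves cover 42,440/4,935 = 8.6 months — ≥ 3 required
Total monthly debts = (45 + 1,510 + 1,705 + 4,935 + 915) = 9,110. DTI = 9,110/23,600 = 38.6% ≤ 41%
All requirements met. Score 798 falls in the 780 or above tier → 4.75%.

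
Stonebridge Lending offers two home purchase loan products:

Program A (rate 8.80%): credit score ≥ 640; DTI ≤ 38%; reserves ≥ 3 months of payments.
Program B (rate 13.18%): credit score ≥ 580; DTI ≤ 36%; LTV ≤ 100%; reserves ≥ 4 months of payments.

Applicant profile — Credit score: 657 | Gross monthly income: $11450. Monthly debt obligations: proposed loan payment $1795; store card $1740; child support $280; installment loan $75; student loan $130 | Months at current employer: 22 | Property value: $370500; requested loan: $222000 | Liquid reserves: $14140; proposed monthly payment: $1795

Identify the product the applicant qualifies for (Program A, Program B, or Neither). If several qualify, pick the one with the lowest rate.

Program A

Total debts = (1,795 + 1,740 + 280 + 75 + 130) = 4,020; DTI = 4,020/11,450 = 35.1%.
LTV = 222,000/370,500 = 59.9%.
Reserves = 14,140/1,795 = 7.9 months.
Program A: score 657 ≥ 640; DTI 35.1% ≤ 38%; reserves 7.9 ≥ 3 mo → qualifies.
Program B: score 657 ≥ 580; DTI 35.1% ≤ 36%; LTV 59.9% ≤ 100%; reserves 7.9 ≥ 4 mo → qualifies.
Qualifying: Program A, Program B. Lowest rate is 8.80% → Program A.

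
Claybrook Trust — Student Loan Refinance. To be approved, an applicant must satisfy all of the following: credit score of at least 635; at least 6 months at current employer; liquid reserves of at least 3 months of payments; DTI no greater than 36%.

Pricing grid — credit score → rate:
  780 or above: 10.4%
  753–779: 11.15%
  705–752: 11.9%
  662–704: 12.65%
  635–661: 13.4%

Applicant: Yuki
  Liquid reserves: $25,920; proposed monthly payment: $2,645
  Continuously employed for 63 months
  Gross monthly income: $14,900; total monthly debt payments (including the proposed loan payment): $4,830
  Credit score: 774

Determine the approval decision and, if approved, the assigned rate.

Credit score 774 ≥ 635 (meets minimum)
Debt-to-income = 4,830/14,900 = 32.4% — meets 36% limit
Reserves = 25,920/2,645 = 9.8 months ≥ 3
Employment 63 ≥ 6 months
All requirements met. Score 774 falls in the 753–779 tier → 11.15%.

Approved at 11.15%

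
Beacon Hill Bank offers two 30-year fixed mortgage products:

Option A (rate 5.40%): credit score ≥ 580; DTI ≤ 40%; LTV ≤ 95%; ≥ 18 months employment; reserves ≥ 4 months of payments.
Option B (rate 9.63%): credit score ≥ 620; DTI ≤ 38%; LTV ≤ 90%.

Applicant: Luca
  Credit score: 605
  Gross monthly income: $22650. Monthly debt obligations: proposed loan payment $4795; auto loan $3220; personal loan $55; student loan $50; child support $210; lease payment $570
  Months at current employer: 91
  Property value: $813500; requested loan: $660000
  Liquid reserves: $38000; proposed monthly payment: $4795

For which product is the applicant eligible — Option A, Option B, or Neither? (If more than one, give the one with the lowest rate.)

Option A

Total debts = (4,795 + 3,220 + 55 + 50 + 210 + 570) = 8,900; DTI = 8,900/22,650 = 39.3%.
LTV = 660,000/813,500 = 81.1%.
Reserves = 38,000/4,795 = 7.9 months.
Option A: score 605 ≥ 580; DTI 39.3% ≤ 40%; LTV 81.1% ≤ 95%; employment 91 ≥ 18 mo; reserves 7.9 ≥ 4 mo → qualifies.
Option B: score 605 < 620; DTI 39.3% > 38%; LTV 81.1% ≤ 90% → does not qualify.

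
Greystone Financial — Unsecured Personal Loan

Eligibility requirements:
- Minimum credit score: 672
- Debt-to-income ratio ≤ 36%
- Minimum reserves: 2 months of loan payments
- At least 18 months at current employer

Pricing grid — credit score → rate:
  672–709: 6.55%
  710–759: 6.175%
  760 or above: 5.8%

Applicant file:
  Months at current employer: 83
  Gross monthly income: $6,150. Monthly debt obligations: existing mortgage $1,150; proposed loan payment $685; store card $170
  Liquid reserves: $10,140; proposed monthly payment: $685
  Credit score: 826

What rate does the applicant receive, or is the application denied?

Credit score 826 ≥ 672 (meets minimum)
Liquid reserves cover 10,140/685 = 14.8 months — ≥ 2 required
Total monthly debts = (1,150 + 685 + 170) = 2,005. Debt-to-income = 2,005/6,150 = 32.6% — meets 36% limit
Employment 83 ≥ 18 months
All requirements met. Score 826 falls in the 760 or above tier → 5.8%.

Approved at 5.8%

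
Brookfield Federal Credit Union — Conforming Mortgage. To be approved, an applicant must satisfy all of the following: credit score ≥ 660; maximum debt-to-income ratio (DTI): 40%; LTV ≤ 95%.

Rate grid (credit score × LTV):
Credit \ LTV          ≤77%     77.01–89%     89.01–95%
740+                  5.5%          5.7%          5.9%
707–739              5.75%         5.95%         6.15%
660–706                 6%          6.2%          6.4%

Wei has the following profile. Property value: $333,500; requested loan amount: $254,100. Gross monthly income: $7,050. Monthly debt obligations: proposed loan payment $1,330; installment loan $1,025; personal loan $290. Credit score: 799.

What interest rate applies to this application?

5.5%

Credit score 799 ≥ 660; Total monthly debts = (1,330 + 1,025 + 290) = 2,645. DTI: 2,645 ÷ 7,050 = 37.5%, within the 40% cap
Loan-to-value = 254,100/333,500 = 76.2% — pass (95% max)
Credit 799 → row 740+; LTV 76.2% → column ≤77%. Grid cell → 5.5%.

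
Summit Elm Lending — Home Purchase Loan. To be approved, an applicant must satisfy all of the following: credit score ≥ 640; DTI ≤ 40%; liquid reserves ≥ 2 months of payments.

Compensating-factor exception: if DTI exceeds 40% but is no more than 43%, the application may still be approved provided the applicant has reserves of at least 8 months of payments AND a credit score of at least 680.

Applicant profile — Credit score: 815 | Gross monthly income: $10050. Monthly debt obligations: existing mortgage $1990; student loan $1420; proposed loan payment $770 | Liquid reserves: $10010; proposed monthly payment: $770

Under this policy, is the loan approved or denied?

Approved

Credit score 815 ≥ 640 (meets base)
Total debts = (1,990 + 1,420 + 770) = 4,180. DTI = 4,180/10,050 = 41.6% > 40% — standard DTI limit exceeded.
Liquid reserves cover 10,010/770 = 13.0 months — ≥ 2 required
41.6% falls in the override range (40%–43%), so the compensating-factor test applies.
Reserves 13.0 ≥ 8 months; credit score 815 ≥ 680.
Both compensating conditions met → exception applies.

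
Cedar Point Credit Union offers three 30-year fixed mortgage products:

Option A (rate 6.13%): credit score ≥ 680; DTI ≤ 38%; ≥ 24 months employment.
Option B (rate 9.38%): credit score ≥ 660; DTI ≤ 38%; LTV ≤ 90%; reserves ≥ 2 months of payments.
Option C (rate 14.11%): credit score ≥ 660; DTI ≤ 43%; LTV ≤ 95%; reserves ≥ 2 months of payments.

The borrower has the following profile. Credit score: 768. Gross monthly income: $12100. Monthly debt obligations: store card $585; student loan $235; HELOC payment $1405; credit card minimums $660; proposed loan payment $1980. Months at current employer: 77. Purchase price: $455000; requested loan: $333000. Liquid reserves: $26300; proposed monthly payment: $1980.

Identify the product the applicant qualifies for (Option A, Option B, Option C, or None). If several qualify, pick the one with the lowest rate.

Option C

Total debts = (585 + 235 + 1,405 + 660 + 1,980) = 4,865; DTI = 4,865/12,100 = 40.2%.
LTV = 333,000/455,000 = 73.2%.
Reserves = 26,300/1,980 = 13.3 months.
Option A: score 768 ≥ 680; DTI 40.2% > 38%; employment 77 ≥ 24 mo → does not qualify.
Option B: score 768 ≥ 660; DTI 40.2% > 38%; LTV 73.2% ≤ 90%; reserves 13.3 ≥ 2 mo → does not qualify.
Option C: score 768 ≥ 660; DTI 40.2% ≤ 43%; LTV 73.2% ≤ 95%; reserves 13.3 ≥ 2 mo → qualifies.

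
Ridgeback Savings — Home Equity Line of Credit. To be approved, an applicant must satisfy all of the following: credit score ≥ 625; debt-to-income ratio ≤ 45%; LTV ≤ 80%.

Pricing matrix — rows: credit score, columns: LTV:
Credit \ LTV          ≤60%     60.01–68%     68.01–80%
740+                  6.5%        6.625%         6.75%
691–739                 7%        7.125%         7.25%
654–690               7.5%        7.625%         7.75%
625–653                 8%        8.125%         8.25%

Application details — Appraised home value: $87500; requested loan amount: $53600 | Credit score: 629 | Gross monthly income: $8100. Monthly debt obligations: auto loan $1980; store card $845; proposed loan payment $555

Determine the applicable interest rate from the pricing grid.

8.125%

Credit score 629 ≥ 625; Total monthly debts = (1,980 + 845 + 555) = 3,380. Debt-to-income = 3,380/8,100 = 41.7% — meets 45% limit
LTV = 53,600/87,500 = 61.3% ≤ 80%
Score 629 is in the 625–653 band; LTV 61.3% is in the 60.01–68% band → 8.125%.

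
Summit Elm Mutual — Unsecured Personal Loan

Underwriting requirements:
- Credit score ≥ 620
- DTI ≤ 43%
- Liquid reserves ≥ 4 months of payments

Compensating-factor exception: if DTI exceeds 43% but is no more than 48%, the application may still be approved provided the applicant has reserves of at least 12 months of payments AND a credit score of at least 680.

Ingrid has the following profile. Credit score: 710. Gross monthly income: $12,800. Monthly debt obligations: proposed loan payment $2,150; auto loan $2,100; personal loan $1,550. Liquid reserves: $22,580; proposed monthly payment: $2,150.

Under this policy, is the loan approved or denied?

Credit score 710 ≥ 620 (meets base)
Total debts = (2,150 + 2,100 + 1,550) = 5,800. DTI = 5,800/12,800 = 45.3% > 43% — standard DTI limit exceeded.
Reserves: 22,580 ÷ 2,150 = 10.5 months (meets 4-month minimum)
DTI 45.3% is within the 43%–48% exception band; checking compensating factors.
Reserves 10.5 < 12 months; credit score 710 ≥ 680.
Override conditions not both satisfied; exception does not apply.

Denied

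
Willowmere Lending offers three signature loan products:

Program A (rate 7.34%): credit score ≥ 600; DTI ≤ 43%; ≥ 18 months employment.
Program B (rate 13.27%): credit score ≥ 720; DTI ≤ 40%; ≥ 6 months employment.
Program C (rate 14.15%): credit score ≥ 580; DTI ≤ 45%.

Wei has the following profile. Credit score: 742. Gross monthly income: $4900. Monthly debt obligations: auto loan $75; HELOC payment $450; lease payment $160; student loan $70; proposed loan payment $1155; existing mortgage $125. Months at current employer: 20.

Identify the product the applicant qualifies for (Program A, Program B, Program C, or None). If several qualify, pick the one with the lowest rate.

Total debts = (75 + 450 + 160 + 70 + 1,155 + 125) = 2,035; DTI = 2,035/4,900 = 41.5%.
Program A: score 742 ≥ 600; DTI 41.5% ≤ 43%; employment 20 ≥ 18 mo → qualifies.
Program B: score 742 ≥ 720; DTI 41.5% > 40%; employment 20 ≥ 6 mo → does not qualify.
Program C: score 742 ≥ 580; DTI 41.5% ≤ 45% → qualifies.
Qualifying: Program A, Program C. Lowest rate is 7.34% → Program A.

Program A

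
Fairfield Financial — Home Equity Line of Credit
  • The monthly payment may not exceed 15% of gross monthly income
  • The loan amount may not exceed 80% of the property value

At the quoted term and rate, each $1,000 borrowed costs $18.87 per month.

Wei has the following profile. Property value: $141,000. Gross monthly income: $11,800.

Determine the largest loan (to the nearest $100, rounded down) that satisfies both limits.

Payment cap: 15% × $11,800 = $1,770/month.
At $18.87 per $1,000, that supports 1,770/18.87 × 1,000 ≈ $93,799 → $93,700.
LTV cap: 80% × $141,000 = $112,800 → $112,800.
Binding constraint: payment-to-income.

$93,700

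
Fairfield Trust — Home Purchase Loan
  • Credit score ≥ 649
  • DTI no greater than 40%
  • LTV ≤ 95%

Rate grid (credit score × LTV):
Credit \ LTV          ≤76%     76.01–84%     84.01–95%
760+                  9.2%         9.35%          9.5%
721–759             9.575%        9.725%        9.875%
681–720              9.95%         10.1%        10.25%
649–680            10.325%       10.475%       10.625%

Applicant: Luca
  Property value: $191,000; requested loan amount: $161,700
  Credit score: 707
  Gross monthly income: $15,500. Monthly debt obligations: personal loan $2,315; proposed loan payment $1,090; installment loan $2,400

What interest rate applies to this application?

10.25%

Credit score 707 ≥ 649; Total monthly debts = (2,315 + 1,090 + 2,400) = 5,805. DTI = 5,805/15,500 = 37.5% ≤ 40%
LTV = 161,700/191,000 = 84.7% ≤ 95%
Row: 707 falls in 681–720. Column: 84.7% falls in 84.01–95%. Rate = 10.25%.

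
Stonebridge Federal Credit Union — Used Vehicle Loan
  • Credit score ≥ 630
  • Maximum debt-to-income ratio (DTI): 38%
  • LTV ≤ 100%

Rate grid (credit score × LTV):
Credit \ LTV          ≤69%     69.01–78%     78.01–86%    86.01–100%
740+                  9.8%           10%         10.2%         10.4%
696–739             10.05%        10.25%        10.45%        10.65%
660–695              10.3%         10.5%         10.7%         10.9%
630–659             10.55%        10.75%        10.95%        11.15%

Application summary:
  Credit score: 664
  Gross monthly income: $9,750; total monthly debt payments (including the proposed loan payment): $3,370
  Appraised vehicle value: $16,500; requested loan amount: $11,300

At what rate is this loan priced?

10.3%

Credit score 664 ≥ 630; DTI: 3,370 ÷ 9,750 = 34.6%, within the 38% cap
LTV = 11,300/16,500 = 68.5% ≤ 100%
Row: 664 falls in 660–695. Column: 68.5% falls in ≤69%. Rate = 10.3%.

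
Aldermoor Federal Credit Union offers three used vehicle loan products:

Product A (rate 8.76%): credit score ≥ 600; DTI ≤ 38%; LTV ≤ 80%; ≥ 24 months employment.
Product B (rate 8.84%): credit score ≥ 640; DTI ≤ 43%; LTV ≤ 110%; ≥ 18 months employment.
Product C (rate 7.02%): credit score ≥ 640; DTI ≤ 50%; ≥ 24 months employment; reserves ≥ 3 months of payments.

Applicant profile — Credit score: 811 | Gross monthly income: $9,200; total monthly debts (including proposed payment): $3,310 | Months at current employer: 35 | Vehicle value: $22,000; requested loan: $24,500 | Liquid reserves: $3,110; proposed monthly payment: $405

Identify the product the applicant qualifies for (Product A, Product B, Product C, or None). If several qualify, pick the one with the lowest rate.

DTI = 3,310/9,200 = 36%.
LTV = 24,500/22,000 = 111.4%.
Reserves = 3,110/405 = 7.7 months.
Product A: score 811 ≥ 600; DTI 36% ≤ 38%; LTV 111.4% > 80%; employment 35 ≥ 24 mo → does not qualify.
Product B: score 811 ≥ 640; DTI 36% ≤ 43%; LTV 111.4% > 110%; employment 35 ≥ 18 mo → does not qualify.
Product C: score 811 ≥ 640; DTI 36% ≤ 50%; employment 35 ≥ 24 mo; reserves 7.7 ≥ 3 mo → qualifies.

Product C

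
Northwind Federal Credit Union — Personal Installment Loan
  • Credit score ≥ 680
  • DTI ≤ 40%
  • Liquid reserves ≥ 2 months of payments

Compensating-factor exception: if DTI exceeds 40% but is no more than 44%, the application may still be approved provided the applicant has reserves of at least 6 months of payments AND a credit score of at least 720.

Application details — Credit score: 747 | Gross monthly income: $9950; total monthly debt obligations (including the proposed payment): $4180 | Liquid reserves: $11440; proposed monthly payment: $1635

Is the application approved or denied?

Approved

Credit score 747 ≥ 680 (meets base)
DTI: 4,180 ÷ 9,950 = 42%, over the 40% base limit.
Reserves: 11,440 ÷ 1,635 = 7.0 months (meets 2-month minimum)
42% falls in the override range (40%–44%), so the compensating-factor test applies.
Override check — reserves: 7.0 mo (ok); score: 747 (ok).
Both override conditions satisfied; DTI exception granted.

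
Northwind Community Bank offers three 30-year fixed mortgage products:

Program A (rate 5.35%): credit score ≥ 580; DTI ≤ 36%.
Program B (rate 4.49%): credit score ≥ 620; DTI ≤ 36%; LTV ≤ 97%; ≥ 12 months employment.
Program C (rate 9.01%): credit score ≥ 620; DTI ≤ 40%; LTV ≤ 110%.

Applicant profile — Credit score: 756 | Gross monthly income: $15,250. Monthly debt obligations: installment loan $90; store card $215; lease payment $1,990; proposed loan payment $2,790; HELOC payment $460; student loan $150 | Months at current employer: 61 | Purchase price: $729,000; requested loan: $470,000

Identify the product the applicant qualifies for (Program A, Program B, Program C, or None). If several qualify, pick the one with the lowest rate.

Program C

Total debts = (90 + 215 + 1,990 + 2,790 + 460 + 150) = 5,695; DTI = 5,695/15,250 = 37.3%.
LTV = 470,000/729,000 = 64.5%.
Program A: score 756 ≥ 580; DTI 37.3% > 36% → does not qualify.
Program B: score 756 ≥ 620; DTI 37.3% > 36%; LTV 64.5% ≤ 97%; employment 61 ≥ 12 mo → does not qualify.
Program C: score 756 ≥ 620; DTI 37.3% ≤ 40%; LTV 64.5% ≤ 110% → qualifies.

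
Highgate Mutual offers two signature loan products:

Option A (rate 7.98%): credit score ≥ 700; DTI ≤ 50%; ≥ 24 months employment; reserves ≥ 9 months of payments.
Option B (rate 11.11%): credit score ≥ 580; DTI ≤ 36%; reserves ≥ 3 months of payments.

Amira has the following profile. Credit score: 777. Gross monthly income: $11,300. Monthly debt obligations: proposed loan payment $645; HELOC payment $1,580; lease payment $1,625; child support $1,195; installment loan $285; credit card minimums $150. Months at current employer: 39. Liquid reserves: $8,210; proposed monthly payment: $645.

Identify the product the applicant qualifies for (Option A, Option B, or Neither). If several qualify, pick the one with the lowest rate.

Total debts = (645 + 1,580 + 1,625 + 1,195 + 285 + 150) = 5,480; DTI = 5,480/11,300 = 48.5%.
Reserves = 8,210/645 = 12.7 months.
Option A: score 777 ≥ 700; DTI 48.5% ≤ 50%; employment 39 ≥ 24 mo; reserves 12.7 ≥ 9 mo → qualifies.
Option B: score 777 ≥ 580; DTI 48.5% > 36%; reserves 12.7 ≥ 3 mo → does not qualify.

Option A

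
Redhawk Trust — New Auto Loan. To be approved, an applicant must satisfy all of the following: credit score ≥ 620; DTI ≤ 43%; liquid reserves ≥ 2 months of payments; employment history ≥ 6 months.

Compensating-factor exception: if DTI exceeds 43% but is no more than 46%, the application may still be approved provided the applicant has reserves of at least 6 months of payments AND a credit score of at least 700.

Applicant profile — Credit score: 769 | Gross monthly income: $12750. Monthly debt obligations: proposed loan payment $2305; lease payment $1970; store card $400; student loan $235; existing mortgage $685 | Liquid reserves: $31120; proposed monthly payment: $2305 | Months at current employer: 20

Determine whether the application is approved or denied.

Approved

Credit score 769 ≥ 620 (meets base)
Total debts = (2,305 + 1,970 + 400 + 235 + 685) = 5,595. DTI: 5,595 ÷ 12,750 = 43.9%, over the 43% base limit.
Reserves = 31,120/2,305 = 13.5 months ≥ 2
Employment 20 ≥ 6 months
43.9% falls in the override range (43%–46%), so the compensating-factor test applies.
Reserves 13.5 ≥ 6 months; credit score 769 ≥ 700.
Both compensating conditions met → exception applies.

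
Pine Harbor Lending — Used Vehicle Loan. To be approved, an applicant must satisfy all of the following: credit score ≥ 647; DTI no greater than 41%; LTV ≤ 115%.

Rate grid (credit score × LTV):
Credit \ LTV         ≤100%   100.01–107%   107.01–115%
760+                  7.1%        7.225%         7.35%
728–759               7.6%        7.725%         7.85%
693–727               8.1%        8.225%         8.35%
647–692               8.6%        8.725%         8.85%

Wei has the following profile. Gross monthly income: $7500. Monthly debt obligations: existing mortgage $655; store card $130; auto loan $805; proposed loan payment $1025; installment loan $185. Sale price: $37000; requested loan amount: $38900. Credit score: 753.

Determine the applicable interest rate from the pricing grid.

7.725%

Credit score 753 ≥ 647; Total monthly debts = (655 + 130 + 805 + 1,025 + 185) = 2,800. DTI: 2,800 ÷ 7,500 = 37.3%, within the 41% cap
Loan-to-value = 38,900/37,000 = 105.1% — pass (115% max)
Row: 753 falls in 728–759. Column: 105.1% falls in 100.01–107%. Rate = 7.725%.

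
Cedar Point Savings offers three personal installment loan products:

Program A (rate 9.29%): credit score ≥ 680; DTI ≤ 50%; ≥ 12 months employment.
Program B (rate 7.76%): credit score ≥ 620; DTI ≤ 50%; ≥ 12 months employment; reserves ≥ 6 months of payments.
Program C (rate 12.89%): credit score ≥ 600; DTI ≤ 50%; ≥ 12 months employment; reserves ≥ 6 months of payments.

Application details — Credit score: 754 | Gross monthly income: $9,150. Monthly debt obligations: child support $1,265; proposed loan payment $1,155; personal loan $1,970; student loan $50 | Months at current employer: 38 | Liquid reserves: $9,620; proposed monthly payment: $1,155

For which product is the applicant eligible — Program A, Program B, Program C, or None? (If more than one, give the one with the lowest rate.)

Total debts = (1,265 + 1,155 + 1,970 + 50) = 4,440; DTI = 4,440/9,150 = 48.5%.
Reserves = 9,620/1,155 = 8.3 months.
Program A: score 754 ≥ 680; DTI 48.5% ≤ 50%; employment 38 ≥ 12 mo → qualifies.
Program B: score 754 ≥ 620; DTI 48.5% ≤ 50%; employment 38 ≥ 12 mo; reserves 8.3 ≥ 6 mo → qualifies.
Program C: score 754 ≥ 600; DTI 48.5% ≤ 50%; employment 38 ≥ 12 mo; reserves 8.3 ≥ 6 mo → qualifies.
Qualifying: Program A, Program B, Program C. Lowest rate is 7.76% → Program B.

Program B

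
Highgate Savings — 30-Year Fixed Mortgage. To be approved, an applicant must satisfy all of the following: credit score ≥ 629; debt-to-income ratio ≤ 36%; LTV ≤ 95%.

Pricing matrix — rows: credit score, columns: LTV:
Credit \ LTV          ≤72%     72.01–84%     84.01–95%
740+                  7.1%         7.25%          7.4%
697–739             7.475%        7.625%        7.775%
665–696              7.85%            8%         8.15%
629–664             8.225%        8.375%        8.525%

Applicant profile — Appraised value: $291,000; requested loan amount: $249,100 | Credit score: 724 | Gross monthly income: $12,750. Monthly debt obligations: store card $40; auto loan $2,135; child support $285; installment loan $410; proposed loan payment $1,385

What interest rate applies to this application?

Credit score 724 ≥ 629; Total monthly debts = (40 + 2,135 + 285 + 410 + 1,385) = 4,255. Debt-to-income = 4,255/12,750 = 33.4% — meets 36% limit
LTV: 249,100 ÷ 291,000 = 85.6%, within 95% cap
Score 724 is in the 697–739 band; LTV 85.6% is in the 84.01–95% band → 7.775%.

7.775%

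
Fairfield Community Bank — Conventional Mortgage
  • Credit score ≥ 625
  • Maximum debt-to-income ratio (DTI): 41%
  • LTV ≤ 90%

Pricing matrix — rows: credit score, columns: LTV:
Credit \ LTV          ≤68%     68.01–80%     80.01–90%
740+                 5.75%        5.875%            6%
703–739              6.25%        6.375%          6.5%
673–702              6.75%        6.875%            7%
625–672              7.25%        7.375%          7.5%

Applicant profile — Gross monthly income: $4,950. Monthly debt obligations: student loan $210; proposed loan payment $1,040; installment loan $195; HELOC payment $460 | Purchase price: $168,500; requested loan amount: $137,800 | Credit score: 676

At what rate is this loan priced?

Credit score 676 ≥ 625; Total monthly debts = (210 + 1,040 + 195 + 460) = 1,905. Debt-to-income = 1,905/4,950 = 38.5% — meets 41% limit
LTV = 137,800/168,500 = 81.8% ≤ 90%
Score 676 is in the 673–702 band; LTV 81.8% is in the 80.01–90% band → 7%.

7%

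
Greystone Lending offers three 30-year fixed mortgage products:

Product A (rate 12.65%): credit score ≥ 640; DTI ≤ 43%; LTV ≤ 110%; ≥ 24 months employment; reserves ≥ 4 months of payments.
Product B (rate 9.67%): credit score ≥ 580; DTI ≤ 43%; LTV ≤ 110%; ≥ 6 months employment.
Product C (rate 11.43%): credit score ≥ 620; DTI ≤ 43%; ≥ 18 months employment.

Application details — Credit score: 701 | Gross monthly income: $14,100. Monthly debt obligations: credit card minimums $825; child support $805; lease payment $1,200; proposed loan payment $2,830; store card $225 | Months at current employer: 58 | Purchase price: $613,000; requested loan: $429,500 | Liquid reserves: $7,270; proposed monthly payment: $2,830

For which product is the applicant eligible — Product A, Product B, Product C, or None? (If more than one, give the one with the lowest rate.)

Product B

Total debts = (825 + 805 + 1,200 + 2,830 + 225) = 5,885; DTI = 5,885/14,100 = 41.7%.
LTV = 429,500/613,000 = 70.1%.
Reserves = 7,270/2,830 = 2.6 months.
Product A: score 701 ≥ 640; DTI 41.7% ≤ 43%; LTV 70.1% ≤ 110%; employment 58 ≥ 24 mo; reserves 2.6 < 4 mo → does not qualify.
Product B: score 701 ≥ 580; DTI 41.7% ≤ 43%; LTV 70.1% ≤ 110%; employment 58 ≥ 6 mo → qualifies.
Product C: score 701 ≥ 620; DTI 41.7% ≤ 43%; employment 58 ≥ 18 mo → qualifies.
Qualifying: Product B, Product C. Lowest rate is 9.67% → Product B.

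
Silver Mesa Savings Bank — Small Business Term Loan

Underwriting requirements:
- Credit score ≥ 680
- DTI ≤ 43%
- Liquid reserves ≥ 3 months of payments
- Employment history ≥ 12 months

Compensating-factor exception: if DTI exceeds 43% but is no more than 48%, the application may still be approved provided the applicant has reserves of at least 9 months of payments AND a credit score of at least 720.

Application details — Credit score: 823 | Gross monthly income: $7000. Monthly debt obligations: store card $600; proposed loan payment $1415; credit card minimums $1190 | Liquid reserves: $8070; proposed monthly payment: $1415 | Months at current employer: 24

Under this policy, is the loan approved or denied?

Denied

Credit score 823 ≥ 680 (meets base)
Total debts = (600 + 1,415 + 1,190) = 3,205. DTI = 3,205/7,000 = 45.8% > 43% — standard DTI limit exceeded.
Reserves: 8,070 ÷ 1,415 = 5.7 months (meets 3-month minimum)
Employment 24 ≥ 12 months
DTI 45.8% is within the 43%–48% exception band; checking compensating factors.
Override check — reserves: 5.7 mo (short of 9); score: 823 (ok).
Override conditions not both satisfied; exception does not apply.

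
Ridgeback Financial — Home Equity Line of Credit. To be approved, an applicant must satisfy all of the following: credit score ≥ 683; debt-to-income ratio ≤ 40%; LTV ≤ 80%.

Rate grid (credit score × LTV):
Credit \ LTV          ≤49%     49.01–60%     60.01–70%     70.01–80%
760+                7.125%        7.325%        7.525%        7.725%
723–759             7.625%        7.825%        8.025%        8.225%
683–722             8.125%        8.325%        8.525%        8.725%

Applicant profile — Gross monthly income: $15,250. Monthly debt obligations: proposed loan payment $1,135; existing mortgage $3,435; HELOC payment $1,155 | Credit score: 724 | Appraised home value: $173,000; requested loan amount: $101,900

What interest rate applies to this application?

7.825%

Credit score 724 ≥ 683; Total monthly debts = (1,135 + 3,435 + 1,155) = 5,725. DTI = 5,725/15,250 = 37.5% ≤ 40%
LTV: 101,900 ÷ 173,000 = 58.9%, within 80% cap
Score 724 is in the 723–759 band; LTV 58.9% is in the 49.01–60% band → 7.825%.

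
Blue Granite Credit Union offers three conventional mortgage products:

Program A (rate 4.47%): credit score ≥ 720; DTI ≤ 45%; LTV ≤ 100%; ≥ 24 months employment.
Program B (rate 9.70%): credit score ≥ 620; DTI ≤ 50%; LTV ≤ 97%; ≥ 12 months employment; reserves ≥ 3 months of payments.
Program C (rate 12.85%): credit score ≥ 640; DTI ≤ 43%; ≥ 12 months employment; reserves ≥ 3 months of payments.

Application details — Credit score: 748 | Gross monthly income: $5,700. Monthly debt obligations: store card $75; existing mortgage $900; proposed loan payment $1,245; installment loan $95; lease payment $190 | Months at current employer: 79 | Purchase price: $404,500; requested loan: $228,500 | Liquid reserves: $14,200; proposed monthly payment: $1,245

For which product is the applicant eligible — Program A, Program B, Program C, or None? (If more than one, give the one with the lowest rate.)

Program A

Total debts = (75 + 900 + 1,245 + 95 + 190) = 2,505; DTI = 2,505/5,700 = 43.9%.
LTV = 228,500/404,500 = 56.5%.
Reserves = 14,200/1,245 = 11.4 months.
Program A: score 748 ≥ 720; DTI 43.9% ≤ 45%; LTV 56.5% ≤ 100%; employment 79 ≥ 24 mo → qualifies.
Program B: score 748 ≥ 620; DTI 43.9% ≤ 50%; LTV 56.5% ≤ 97%; employment 79 ≥ 12 mo; reserves 11.4 ≥ 3 mo → qualifies.
Program C: score 748 ≥ 640; DTI 43.9% > 43%; employment 79 ≥ 12 mo; reserves 11.4 ≥ 3 mo → does not qualify.
Qualifying: Program A, Program B. Lowest rate is 4.47% → Program A.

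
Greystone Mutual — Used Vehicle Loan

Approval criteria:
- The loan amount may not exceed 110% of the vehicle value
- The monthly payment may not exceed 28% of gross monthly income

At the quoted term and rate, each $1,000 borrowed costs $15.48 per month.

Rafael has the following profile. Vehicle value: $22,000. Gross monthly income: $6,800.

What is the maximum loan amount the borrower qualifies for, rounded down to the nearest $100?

Payment cap: 28% × $6,800 = $1,904/month.
At $15.48 per $1,000, that supports 1,904/15.48 × 1,000 ≈ $122,997 → $122,900.
LTV cap: 110% × $22,000 = $24,200 → $24,200.
Binding constraint: loan-to-value.

$24,200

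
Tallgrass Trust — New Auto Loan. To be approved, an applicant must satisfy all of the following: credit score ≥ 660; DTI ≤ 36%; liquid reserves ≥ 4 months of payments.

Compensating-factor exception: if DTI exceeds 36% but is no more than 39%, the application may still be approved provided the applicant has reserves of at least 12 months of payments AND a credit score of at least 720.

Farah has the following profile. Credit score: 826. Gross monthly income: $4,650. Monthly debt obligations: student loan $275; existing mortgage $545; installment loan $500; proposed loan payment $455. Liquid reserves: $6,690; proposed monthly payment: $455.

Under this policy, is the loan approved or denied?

Credit score 826 ≥ 660 (meets base)
Total debts = (275 + 545 + 500 + 455) = 1,775. DTI: 1,775 ÷ 4,650 = 38.2%, over the 36% base limit.
Reserves: 6,690 ÷ 455 = 14.7 months (meets 4-month minimum)
DTI 38.2% is within the 36%–39% exception band; checking compensating factors.
Override check — reserves: 14.7 mo (ok); score: 826 (ok).
Both compensating conditions met → exception applies.

Approved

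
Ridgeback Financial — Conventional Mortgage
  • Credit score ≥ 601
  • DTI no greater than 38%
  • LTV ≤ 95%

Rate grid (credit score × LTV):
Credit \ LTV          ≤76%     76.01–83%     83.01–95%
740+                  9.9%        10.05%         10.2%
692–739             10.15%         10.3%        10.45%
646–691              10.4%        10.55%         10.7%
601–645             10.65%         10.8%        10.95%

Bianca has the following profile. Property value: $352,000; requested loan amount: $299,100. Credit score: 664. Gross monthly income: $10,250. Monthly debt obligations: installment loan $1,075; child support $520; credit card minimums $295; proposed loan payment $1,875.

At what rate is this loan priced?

Credit score 664 ≥ 601; Total monthly debts = (1,075 + 520 + 295 + 1,875) = 3,765. DTI: 3,765 ÷ 10,250 = 36.7%, within the 38% cap
LTV: 299,100 ÷ 352,000 = 85%, within 95% cap
Credit 664 → row 646–691; LTV 85% → column 83.01–95%. Grid cell → 10.7%.

10.7%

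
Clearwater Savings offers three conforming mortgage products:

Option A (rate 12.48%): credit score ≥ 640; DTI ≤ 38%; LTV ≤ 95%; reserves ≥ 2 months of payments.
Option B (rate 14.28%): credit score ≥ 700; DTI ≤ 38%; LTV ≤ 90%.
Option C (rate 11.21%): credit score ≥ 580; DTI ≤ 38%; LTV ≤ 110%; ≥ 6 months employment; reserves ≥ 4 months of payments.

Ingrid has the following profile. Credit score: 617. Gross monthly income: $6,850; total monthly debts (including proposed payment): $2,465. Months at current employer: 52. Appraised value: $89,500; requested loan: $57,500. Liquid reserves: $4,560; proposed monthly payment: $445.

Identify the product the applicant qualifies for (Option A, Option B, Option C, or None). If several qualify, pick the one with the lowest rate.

Option C

DTI = 2,465/6,850 = 36%.
LTV = 57,500/89,500 = 64.2%.
Reserves = 4,560/445 = 10.2 months.
Option A: score 617 < 640; DTI 36% ≤ 38%; LTV 64.2% ≤ 95%; reserves 10.2 ≥ 2 mo → does not qualify.
Option B: score 617 < 700; DTI 36% ≤ 38%; LTV 64.2% ≤ 90% → does not qualify.
Option C: score 617 ≥ 580; DTI 36% ≤ 38%; LTV 64.2% ≤ 110%; employment 52 ≥ 6 mo; reserves 10.2 ≥ 4 mo → qualifies.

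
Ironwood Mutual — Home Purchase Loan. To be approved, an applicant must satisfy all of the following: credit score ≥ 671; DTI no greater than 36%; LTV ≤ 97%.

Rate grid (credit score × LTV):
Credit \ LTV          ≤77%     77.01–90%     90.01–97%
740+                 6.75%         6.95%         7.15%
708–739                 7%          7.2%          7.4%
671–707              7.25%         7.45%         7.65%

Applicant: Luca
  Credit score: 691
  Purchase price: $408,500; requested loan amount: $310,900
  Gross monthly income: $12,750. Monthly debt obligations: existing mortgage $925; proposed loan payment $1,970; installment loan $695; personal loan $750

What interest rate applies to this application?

Credit score 691 ≥ 671; Total monthly debts = (925 + 1,970 + 695 + 750) = 4,340. DTI: 4,340 ÷ 12,750 = 34%, within the 36% cap
LTV = 310,900/408,500 = 76.1% ≤ 97%
Row: 691 falls in 671–707. Column: 76.1% falls in ≤77%. Rate = 7.25%.

7.25%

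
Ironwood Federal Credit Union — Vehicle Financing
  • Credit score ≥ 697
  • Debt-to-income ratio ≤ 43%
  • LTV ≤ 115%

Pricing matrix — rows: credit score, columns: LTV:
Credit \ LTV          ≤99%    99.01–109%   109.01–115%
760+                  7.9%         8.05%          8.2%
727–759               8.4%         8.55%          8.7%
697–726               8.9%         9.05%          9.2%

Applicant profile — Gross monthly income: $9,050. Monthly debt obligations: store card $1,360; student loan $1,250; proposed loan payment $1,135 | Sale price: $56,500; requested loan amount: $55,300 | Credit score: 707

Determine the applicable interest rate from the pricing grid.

Credit score 707 ≥ 697; Total monthly debts = (1,360 + 1,250 + 1,135) = 3,745. DTI: 3,745 ÷ 9,050 = 41.4%, within the 43% cap
LTV = 55,300/56,500 = 97.9% ≤ 115%
Score 707 is in the 697–726 band; LTV 97.9% is in the ≤99% band → 8.9%.

8.9%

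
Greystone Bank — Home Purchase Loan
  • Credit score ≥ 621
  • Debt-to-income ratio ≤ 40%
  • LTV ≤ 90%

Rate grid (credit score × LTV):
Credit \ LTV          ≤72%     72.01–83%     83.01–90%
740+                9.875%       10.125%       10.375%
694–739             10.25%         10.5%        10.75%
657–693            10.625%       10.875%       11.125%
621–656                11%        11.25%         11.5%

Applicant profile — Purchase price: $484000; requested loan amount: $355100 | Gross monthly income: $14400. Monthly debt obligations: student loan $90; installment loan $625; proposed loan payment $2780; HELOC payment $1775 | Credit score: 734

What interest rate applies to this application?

Credit score 734 ≥ 621; Total monthly debts = (90 + 625 + 2,780 + 1,775) = 5,270. DTI: 5,270 ÷ 14,400 = 36.6%, within the 40% cap
LTV = 355,100/484,000 = 73.4% ≤ 90%
Credit 734 → row 694–739; LTV 73.4% → column 72.01–83%. Grid cell → 10.5%.

10.5%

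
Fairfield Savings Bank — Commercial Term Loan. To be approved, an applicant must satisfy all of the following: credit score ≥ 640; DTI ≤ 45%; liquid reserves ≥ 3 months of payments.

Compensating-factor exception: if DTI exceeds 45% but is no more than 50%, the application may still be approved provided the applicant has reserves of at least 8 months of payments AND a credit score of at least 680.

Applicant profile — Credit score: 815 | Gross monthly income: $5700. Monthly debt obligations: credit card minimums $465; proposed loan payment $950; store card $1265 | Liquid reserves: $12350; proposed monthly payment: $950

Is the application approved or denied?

Credit score 815 ≥ 640 (meets base)
Total debts = (465 + 950 + 1,265) = 2,680. DTI: 2,680 ÷ 5,700 = 47%, over the 45% base limit.
Liquid reserves cover 12,350/950 = 13.0 months — ≥ 3 required
47% falls in the override range (45%–50%), so the compensating-factor test applies.
Override check — reserves: 13.0 mo (ok); score: 815 (ok).
Both compensating conditions met → exception applies.

Approved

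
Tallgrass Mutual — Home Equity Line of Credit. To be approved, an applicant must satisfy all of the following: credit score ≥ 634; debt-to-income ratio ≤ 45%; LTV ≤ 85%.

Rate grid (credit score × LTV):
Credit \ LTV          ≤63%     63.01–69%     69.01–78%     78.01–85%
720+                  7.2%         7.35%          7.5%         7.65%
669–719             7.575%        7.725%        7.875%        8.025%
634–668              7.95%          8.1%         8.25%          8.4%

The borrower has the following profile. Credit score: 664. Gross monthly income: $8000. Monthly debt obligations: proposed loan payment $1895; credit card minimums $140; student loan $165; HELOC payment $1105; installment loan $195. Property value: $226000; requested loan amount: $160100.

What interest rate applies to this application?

8.25%

Credit score 664 ≥ 634; Total monthly debts = (1,895 + 140 + 165 + 1,105 + 195) = 3,500. DTI = 3,500/8,000 = 43.8% ≤ 45%
Loan-to-value = 160,100/226,000 = 70.8% — pass (85% max)
Credit 664 → row 634–668; LTV 70.8% → column 69.01–78%. Grid cell → 8.25%.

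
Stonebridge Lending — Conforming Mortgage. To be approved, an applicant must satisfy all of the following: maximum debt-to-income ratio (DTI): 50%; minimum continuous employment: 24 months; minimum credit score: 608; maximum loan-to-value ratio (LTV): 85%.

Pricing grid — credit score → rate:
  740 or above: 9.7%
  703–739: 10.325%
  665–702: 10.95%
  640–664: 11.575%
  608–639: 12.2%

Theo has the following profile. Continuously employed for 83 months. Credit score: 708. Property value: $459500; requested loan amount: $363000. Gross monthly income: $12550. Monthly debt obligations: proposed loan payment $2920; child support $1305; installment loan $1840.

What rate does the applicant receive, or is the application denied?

Approved at 10.325%

Credit score 708 ≥ 608 (meets minimum)
LTV: 363,000 ÷ 459,500 = 79%, within 85% cap
Employment 83 ≥ 24 months
Total monthly debts = (2,920 + 1,305 + 1,840) = 6,065. DTI = 6,065/12,550 = 48.3% ≤ 50%
All requirements met. Score 708 falls in the 703–739 tier → 10.325%.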